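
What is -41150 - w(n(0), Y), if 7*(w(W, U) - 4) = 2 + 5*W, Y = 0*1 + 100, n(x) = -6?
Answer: -41150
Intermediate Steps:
Y = 100 (Y = 0 + 100 = 100)
w(W, U) = 30/7 + 5*W/7 (w(W, U) = 4 + (2 + 5*W)/7 = 4 + (2/7 + 5*W/7) = 30/7 + 5*W/7)
-41150 - w(n(0), Y) = -41150 - (30/7 + (5/7)*(-6)) = -41150 - (30/7 - 30/7) = -41150 - 1*0 = -41150 + 0 = -41150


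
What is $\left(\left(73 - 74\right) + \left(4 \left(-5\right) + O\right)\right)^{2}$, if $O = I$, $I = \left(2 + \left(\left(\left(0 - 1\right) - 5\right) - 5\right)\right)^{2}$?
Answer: $3600$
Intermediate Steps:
$I = 81$ ($I = \left(2 - 11\right)^{2} = \left(-9\right)^{2} = 81$)
$O = 81$
$\left(\left(73 - 74\right) + \left(4 \left(-5\right) + O\right)\right)^{2} = \left(\left(73 - 74\right) + \left(4 \left(-5\right) + 81\right)\right)^{2} = \left(\left(73 - 74\right) + \left(-20 + 81\right)\right)^{2} = \left(-1 + 61\right)^{2} = 60^{2} = 3600$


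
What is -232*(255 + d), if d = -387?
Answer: 30624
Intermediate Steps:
-232*(255 + d) = -232*(255 - 387) = -232*(-132) = 30624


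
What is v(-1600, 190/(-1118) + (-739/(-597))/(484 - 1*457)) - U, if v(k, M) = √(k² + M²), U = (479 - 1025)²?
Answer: -298116 + 4*√12990318268779321601/9010521 ≈ -2.9652e+5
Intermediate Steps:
U = 298116 (U = (-546)² = 298116)
v(k, M) = √(M² + k²)
v(-1600, 190/(-1118) + (-739/(-597))/(484 - 1*457)) - U = √((190/(-1118) + (-739/(-597))/(484 - 1*457))² + (-1600)²) - 1*298116 = √((190*(-1/1118) + (-739*(-1/597))/(484 - 457))² + 2560000) - 298116 = √((-95/559 + (739/597)/27)² + 2560000) - 298116 = √((-95/559 + (739/597)*(1/27))² + 2560000) - 298116 = √((-95/559 + 739/16119)² + 2560000) - 298116 = √((-1118204/9010521)² + 2560000) - 298116 = √(1250380185616/81189488691441 + 2560000) - 298116 = √(207845092300469145616/81189488691441) - 298116 = 4*√12990318268779321601/9010521 - 298116 = -298116 + 4*√12990318268779321601/9010521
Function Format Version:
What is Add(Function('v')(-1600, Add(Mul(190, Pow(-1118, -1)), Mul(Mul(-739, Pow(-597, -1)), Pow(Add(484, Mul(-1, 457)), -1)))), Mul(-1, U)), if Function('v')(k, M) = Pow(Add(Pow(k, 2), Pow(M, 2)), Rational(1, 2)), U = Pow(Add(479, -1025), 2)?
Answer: Add(-298116, Mul(Rational(4, 9010521), Pow(12990318268779321601, Rational(1, 2)))) ≈ -2.9652e+5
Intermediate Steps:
U = 298116 (U = Pow(-546, 2) = 298116)
Function('v')(k, M) = Pow(Add(Pow(M, 2), Pow(k, 2)), Rational(1, 2))
Add(Function('v')(-1600, Add(Mul(190, Pow(-1118, -1)), Mul(Mul(-739, Pow(-597, -1)), Pow(Add(484, Mul(-1, 457)), -1)))), Mul(-1, U)) = Add(Pow(Add(Pow(Add(Mul(190, Pow(-1118, -1)), Mul(Mul(-739, Pow(-597, -1)), Pow(Add(484, Mul(-1, 457)), -1))), 2), Pow(-1600, 2)), Rational(1, 2)), Mul(-1, 298116)) = Add(Pow(Add(Pow(Add(Mul(190, Rational(-1, 1118)), Mul(Mul(-739, Rational(-1, 597)), Pow(Add(484, -457), -1))), 2), 2560000), Rational(1, 2)), -298116) = Add(Pow(Add(Pow(Add(Rational(-95, 559), Mul(Rational(739, 597), Pow(27, -1))), 2), 2560000), Rational(1, 2)), -298116) = Add(Pow(Add(Pow(Add(Rational(-95, 559), Mul(Rational(739, 597), Rational(1, 27))), 2), 2560000), Rational(1, 2)), -298116) = Add(Pow(Add(Pow(Add(Rational(-95, 559), Rational(739, 16119)), 2), 2560000), Rational(1, 2)), -298116) = Add(Pow(Add(Pow(Rational(-1118204, 9010521), 2), 2560000), Rational(1, 2)), -298116) = Add(Pow(Add(Rational(1250380185616, 81189488691441), 2560000), Rational(1, 2)), -298116) = Add(Pow(Rational(207845092300469145616, 81189488691441), Rational(1, 2)), -298116) = Add(Mul(Rational(4, 9010521), Pow(12990318268779321601, Rational(1, 2))), -298116) = Add(-298116, Mul(Rational(4, 9010521), Pow(12990318268779321601, Rational(1, 2))))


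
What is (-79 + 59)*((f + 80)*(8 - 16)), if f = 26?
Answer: 16960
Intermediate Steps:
(-79 + 59)*((f + 80)*(8 - 16)) = (-79 + 59)*((26 + 80)*(8 - 16)) = -2120*(-8) = -20*(-848) = 16960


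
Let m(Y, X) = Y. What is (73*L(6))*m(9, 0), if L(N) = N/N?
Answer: 657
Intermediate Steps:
L(N) = 1
(73*L(6))*m(9, 0) = (73*1)*9 = 73*9 = 657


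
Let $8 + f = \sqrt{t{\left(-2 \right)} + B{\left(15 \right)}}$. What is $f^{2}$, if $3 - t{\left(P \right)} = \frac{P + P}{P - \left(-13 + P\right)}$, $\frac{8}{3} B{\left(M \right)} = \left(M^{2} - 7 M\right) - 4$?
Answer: $\frac{\left(208 - \sqrt{31642}\right)^{2}}{676} \approx 1.3419$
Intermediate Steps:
$B{\left(M \right)} = - \frac{3}{2} - \frac{21 M}{8} + \frac{3 M^{2}}{8}$ ($B{\left(M \right)} = \frac{3 \left(\left(M^{2} - 7 M\right) - 4\right)}{8} = \frac{3 \left(-4 + M^{2} - 7 M\right)}{8} = - \frac{3}{2} - \frac{21 M}{8} + \frac{3 M^{2}}{8}$)
$t{\left(P \right)} = 3 - \frac{2 P}{13}$ ($t{\left(P \right)} = 3 - \frac{P + P}{P - \left(-13 + P\right)} = 3 - \frac{2 P}{13}$)
$f = -8 + \frac{\sqrt{31642}}{26}$ ($f = -8 + \sqrt{\left(3 - - \frac{4}{13}\right) - \left(\frac{327}{8} - \frac{675}{8}\right)} = -8 + \sqrt{\left(3 + \frac{4}{13}\right) - - \frac{87}{2}} = -8 + \sqrt{\frac{43}{13} - - \frac{87}{2}} = -8 + \sqrt{\frac{43}{13} + \frac{87}{2}} = -8 + \sqrt{\frac{1217}{26}} = -8 + \frac{\sqrt{31642}}{26} \approx -1.1584$)
$f^{2} = \left(-8 + \frac{\sqrt{31642}}{26}\right)^{2}$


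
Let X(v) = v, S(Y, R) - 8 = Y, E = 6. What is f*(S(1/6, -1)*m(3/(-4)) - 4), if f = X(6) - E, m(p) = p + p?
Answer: 0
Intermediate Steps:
m(p) = 2*p
S(Y, R) = 8 + Y
f = 0 (f = 6 - 1*6 = 6 - 6 = 0)
f*(S(1/6, -1)*m(3/(-4)) - 4) = 0*((8 + 1/6)*(2*(3/(-4))) - 4) = 0*((8 + ⅙)*(2*(3*(-¼))) - 4) = 0*(49*(2*(-¾))/6 - 4) = 0*((49/6)*(-3/2) - 4) = 0*(-49/4 - 4) = 0*(-65/4) = 0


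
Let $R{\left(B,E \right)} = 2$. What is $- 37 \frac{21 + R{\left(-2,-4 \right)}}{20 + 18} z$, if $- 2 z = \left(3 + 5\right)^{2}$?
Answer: $\frac{13616}{19} \approx 716.63$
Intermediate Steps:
$z = -32$ ($z = - \frac{\left(3 + 5\right)^{2}}{2} = - \frac{8^{2}}{2} = \left(- \frac{1}{2}\right) 64 = -32$)
$- 37 \frac{21 + R{\left(-2,-4 \right)}}{20 + 18} z = - 37 \frac{21 + 2}{20 + 18} \left(-32\right) = - 37 \cdot \frac{23}{38} \left(-32\right) = - 37 \cdot 23 \cdot \frac{1}{38} \left(-32\right) = \left(-37\right) \frac{23}{38} \left(-32\right) = \left(- \frac{851}{38}\right) \left(-32\right) = \frac{13616}{19}$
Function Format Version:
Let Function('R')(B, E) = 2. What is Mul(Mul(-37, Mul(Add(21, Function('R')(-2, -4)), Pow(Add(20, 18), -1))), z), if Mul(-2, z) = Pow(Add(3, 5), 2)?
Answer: Rational(13616, 19) ≈ 716.63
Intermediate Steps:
z = -32 (z = Mul(Rational(-1, 2), Pow(Add(3, 5), 2)) = Mul(Rational(-1, 2), Pow(8, 2)) = Mul(Rational(-1, 2), 64) = -32)
Mul(Mul(-37, Mul(Add(21, Function('R')(-2, -4)), Pow(Add(20, 18), -1))), z) = Mul(Mul(-37, Mul(Add(21, 2), Pow(Add(20, 18), -1))), -32) = Mul(Mul(-37, Mul(23, Pow(38, -1))), -32) = Mul(Mul(-37, Mul(23, Rational(1, 38))), -32) = Mul(Mul(-37, Rational(23, 38)), -32) = Mul(Rational(-851, 38), -32) = Rational(13616, 19)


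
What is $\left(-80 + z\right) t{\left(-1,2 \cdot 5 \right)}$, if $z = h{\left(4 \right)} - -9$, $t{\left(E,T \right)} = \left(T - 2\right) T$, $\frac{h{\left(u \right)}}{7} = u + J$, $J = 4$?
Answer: $-1200$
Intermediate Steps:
$h{\left(u \right)} = 28 + 7 u$ ($h{\left(u \right)} = 7 \left(u + 4\right) = 7 \left(4 + u\right) = 28 + 7 u$)
$t{\left(E,T \right)} = T \left(-2 + T\right)$ ($t{\left(E,T \right)} = \left(-2 + T\right) T = T \left(-2 + T\right)$)
$z = 65$ ($z = \left(28 + 7 \cdot 4\right) - -9 = \left(28 + 28\right) + 9 = 56 + 9 = 65$)
$\left(-80 + z\right) t{\left(-1,2 \cdot 5 \right)} = \left(-80 + 65\right) 2 \cdot 5 \left(-2 + 2 \cdot 5\right) = - 15 \cdot 10 \left(-2 + 10\right) = - 15 \cdot 10 \cdot 8 = \left(-15\right) 80 = -1200$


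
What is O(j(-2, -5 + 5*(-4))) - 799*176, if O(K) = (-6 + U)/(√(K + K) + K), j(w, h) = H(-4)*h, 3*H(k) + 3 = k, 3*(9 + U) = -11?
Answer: -23765512/169 + 8*√42/845 ≈ -1.4062e+5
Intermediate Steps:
U = -38/3 (U = -9 + (⅓)*(-11) = -9 - 11/3 = -38/3 ≈ -12.667)
H(k) = -1 + k/3
j(w, h) = -7*h/3 (j(w, h) = (-1 + (⅓)*(-4))*h = (-1 - 4/3)*h = -7*h/3)
O(K) = -56/(3*(K + √2*√K)) (O(K) = (-6 - 38/3)/(√(K + K) + K) = -56/(3*(√(2*K) + K)) = -56/(3*(√2*√K + K)) = -56/(3*(K + √2*√K)))
O(j(-2, -5 + 5*(-4))) - 799*176 = -56/(3*(-7*(-5 + 5*(-4))/3) + 3*√2*√(-7*(-5 + 5*(-4))/3)) - 799*176 = -56/(3*(-7*(-5 - 20)/3) + 3*√2*√(-7*(-5 - 20)/3)) - 140624 = -56/(3*(-7/3*(-25)) + 3*√2*√(-7/3*(-25))) - 140624 = -56/(3*(175/3) + 3*√2*√(175/3)) - 140624 = -56/(175 + 3*√2*(5*√21/3)) - 140624 = -56/(175 + 5*√42) - 140624 = -140624 - 56/(175 + 5*√42)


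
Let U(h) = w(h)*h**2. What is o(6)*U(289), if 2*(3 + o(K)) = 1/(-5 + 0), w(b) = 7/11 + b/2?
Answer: -8267159143/220 ≈ -3.7578e+7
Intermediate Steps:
w(b) = 7/11 + b/2 (w(b) = 7*(1/11) + b*(1/2) = 7/11 + b/2)
o(K) = -31/10 (o(K) = -3 + 1/(2*(-5 + 0)) = -3 + (1/2)/(-5) = -3 + (1/2)*(-1/5) = -3 - 1/10 = -31/10)
U(h) = h**2*(7/11 + h/2) (U(h) = (7/11 + h/2)*h**2 = h**2*(7/11 + h/2))
o(6)*U(289) = -31*289**2*(14 + 11*289)/220 = -31*83521*(14 + 3179)/220 = -31*83521*3193/220 = -31/10*266682553/22 = -8267159143/220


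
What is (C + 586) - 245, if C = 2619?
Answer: 2960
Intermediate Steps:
(C + 586) - 245 = (2619 + 586) - 245 = 3205 - 245 = 2960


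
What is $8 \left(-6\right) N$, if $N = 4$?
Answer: $-192$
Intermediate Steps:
$8 \left(-6\right) N = 8 \left(-6\right) 4 = \left(-48\right) 4 = -192$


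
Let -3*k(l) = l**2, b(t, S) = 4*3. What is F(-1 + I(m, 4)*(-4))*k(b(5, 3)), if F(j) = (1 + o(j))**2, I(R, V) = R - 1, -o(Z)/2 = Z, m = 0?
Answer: -1200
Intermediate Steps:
o(Z) = -2*Z
b(t, S) = 12
I(R, V) = -1 + R
k(l) = -l**2/3
F(j) = (1 - 2*j)**2
F(-1 + I(m, 4)*(-4))*k(b(5, 3)) = (-1 + 2*(-1 + (-1 + 0)*(-4)))**2*(-1/3*12**2) = (-1 + 2*(-1 - 1*(-4)))**2*(-1/3*144) = (-1 + 2*(-1 + 4))**2*(-48) = (-1 + 2*3)**2*(-48) = (-1 + 6)**2*(-48) = 5**2*(-48) = 25*(-48) = -1200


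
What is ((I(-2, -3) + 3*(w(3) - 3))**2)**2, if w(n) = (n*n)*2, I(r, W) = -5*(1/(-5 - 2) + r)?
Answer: 23134410000/2401 ≈ 9.6353e+6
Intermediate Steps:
I(r, W) = 5/7 - 5*r (I(r, W) = -5*(1/(-7) + r) = -5*(-1/7 + r) = 5/7 - 5*r)
w(n) = 2*n**2 (w(n) = n**2*2 = 2*n**2)
((I(-2, -3) + 3*(w(3) - 3))**2)**2 = (((5/7 - 5*(-2)) + 3*(2*3**2 - 3))**2)**2 = (((5/7 + 10) + 3*(2*9 - 3))**2)**2 = ((75/7 + 3*(18 - 3))**2)**2 = ((75/7 + 3*15)**2)**2 = ((75/7 + 45)**2)**2 = ((390/7)**2)**2 = (152100/49)**2 = 23134410000/2401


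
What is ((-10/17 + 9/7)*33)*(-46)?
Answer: -125994/119 ≈ -1058.8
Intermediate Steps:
((-10/17 + 9/7)*33)*(-46) = ((83/119)*33)*(-46) = (2739/119)*(-46) = -125994/119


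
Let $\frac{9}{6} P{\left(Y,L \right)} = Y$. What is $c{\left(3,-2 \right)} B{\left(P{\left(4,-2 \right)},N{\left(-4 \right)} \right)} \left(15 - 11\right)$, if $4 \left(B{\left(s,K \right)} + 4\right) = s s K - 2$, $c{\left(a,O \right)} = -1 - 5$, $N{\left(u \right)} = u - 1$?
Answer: $\frac{964}{3} \approx 321.33$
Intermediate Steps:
$P{\left(Y,L \right)} = \frac{2 Y}{3}$
$N{\left(u \right)} = -1 + u$ ($N{\left(u \right)} = u - 1 = -1 + u$)
$c{\left(a,O \right)} = -6$ ($c{\left(a,O \right)} = -1 - 5 = -6$)
$B{\left(s,K \right)} = - \frac{9}{2} + \frac{K s^{2}}{4}$ ($B{\left(s,K \right)} = -4 + \frac{s s K - 2}{4} = -4 + \frac{s^{2} K - 2}{4} = -4 + \frac{K s^{2} - 2}{4} = -4 + \frac{-2 + K s^{2}}{4} = -4 + \left(- \frac{1}{2} + \frac{K s^{2}}{4}\right) = - \frac{9}{2} + \frac{K s^{2}}{4}$)
$c{\left(3,-2 \right)} B{\left(P{\left(4,-2 \right)},N{\left(-4 \right)} \right)} \left(15 - 11\right) = - 6 \left(- \frac{9}{2} + \frac{\left(-1 - 4\right) \left(\frac{2}{3} \cdot 4\right)^{2}}{4}\right) \left(15 - 11\right) = - 6 \left(- \frac{9}{2} + \frac{1}{4} \left(-5\right) \left(\frac{8}{3}\right)^{2}\right) 4 = - 6 \left(- \frac{9}{2} + \frac{1}{4} \left(-5\right) \frac{64}{9}\right) 4 = - 6 \left(- \frac{9}{2} - \frac{80}{9}\right) 4 = - 6 \left(\left(- \frac{241}{18}\right) 4\right) = \left(-6\right) \left(- \frac{482}{9}\right) = \frac{964}{3}$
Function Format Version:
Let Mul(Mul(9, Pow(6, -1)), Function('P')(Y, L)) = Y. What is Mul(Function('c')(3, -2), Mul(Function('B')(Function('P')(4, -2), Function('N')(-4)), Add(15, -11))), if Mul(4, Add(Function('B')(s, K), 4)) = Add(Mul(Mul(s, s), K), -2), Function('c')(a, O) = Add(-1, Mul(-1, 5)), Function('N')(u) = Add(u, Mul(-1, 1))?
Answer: Rational(964, 3) ≈ 321.33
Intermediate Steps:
Function('P')(Y, L) = Mul(Rational(2, 3), Y)
Function('N')(u) = Add(-1, u) (Function('N')(u) = Add(u, -1) = Add(-1, u))
Function('c')(a, O) = -6 (Function('c')(a, O) = Add(-1, -5) = -6)
Function('B')(s, K) = Add(Rational(-9, 2), Mul(Rational(1, 4), K, Pow(s, 2))) (Function('B')(s, K) = Add(-4, Mul(Rational(1, 4), Add(Mul(Mul(s, s), K), -2))) = Add(-4, Mul(Rational(1, 4), Add(Mul(Pow(s, 2), K), -2))) = Add(-4, Mul(Rational(1, 4), Add(Mul(K, Pow(s, 2)), -2))) = Add(-4, Mul(Rational(1, 4), Add(-2, Mul(K, Pow(s, 2))))) = Add(-4, Add(Rational(-1, 2), Mul(Rational(1, 4), K, Pow(s, 2)))) = Add(Rational(-9, 2), Mul(Rational(1, 4), K, Pow(s, 2))))
Mul(Function('c')(3, -2), Mul(Function('B')(Function('P')(4, -2), Function('N')(-4)), Add(15, -11))) = Mul(-6, Mul(Add(Rational(-9, 2), Mul(Rational(1, 4), Add(-1, -4), Pow(Mul(Rational(2, 3), 4), 2))), Add(15, -11))) = Mul(-6, Mul(Add(Rational(-9, 2), Mul(Rational(1, 4), -5, Pow(Rational(8, 3), 2))), 4)) = Mul(-6, Mul(Add(Rational(-9, 2), Mul(Rational(1, 4), -5, Rational(64, 9))), 4)) = Mul(-6, Mul(Add(Rational(-9, 2), Rational(-80, 9)), 4)) = Mul(-6, Mul(Rational(-241, 18), 4)) = Mul(-6, Rational(-482, 9)) = Rational(964, 3)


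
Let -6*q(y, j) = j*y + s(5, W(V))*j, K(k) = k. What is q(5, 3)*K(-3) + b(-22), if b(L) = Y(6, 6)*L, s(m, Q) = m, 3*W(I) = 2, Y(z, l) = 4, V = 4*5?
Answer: -73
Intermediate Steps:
V = 20
W(I) = 2/3 (W(I) = (1/3)*2 = 2/3)
b(L) = 4*L
q(y, j) = -5*j/6 - j*y/6 (q(y, j) = -(j*y + 5*j)/6 = -(5*j + j*y)/6 = -5*j/6 - j*y/6)
q(5, 3)*K(-3) + b(-22) = -1/6*3*(5 + 5)*(-3) + 4*(-22) = -1/6*3*10*(-3) - 88 = -5*(-3) - 88 = 15 - 88 = -73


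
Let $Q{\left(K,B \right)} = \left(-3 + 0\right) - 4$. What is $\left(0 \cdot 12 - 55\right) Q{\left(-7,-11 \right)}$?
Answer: $385$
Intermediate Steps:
$Q{\left(K,B \right)} = -7$ ($Q{\left(K,B \right)} = -3 - 4 = -7$)
$\left(0 \cdot 12 - 55\right) Q{\left(-7,-11 \right)} = \left(0 \cdot 12 - 55\right) \left(-7\right) = \left(0 - 55\right) \left(-7\right) = \left(-55\right) \left(-7\right) = 385$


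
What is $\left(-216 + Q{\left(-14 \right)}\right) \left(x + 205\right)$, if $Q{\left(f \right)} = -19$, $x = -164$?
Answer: $-9635$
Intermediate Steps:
$\left(-216 + Q{\left(-14 \right)}\right) \left(x + 205\right) = \left(-216 - 19\right) \left(-164 + 205\right) = \left(-235\right) 41 = -9635$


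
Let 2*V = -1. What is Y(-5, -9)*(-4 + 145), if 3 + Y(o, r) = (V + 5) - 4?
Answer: -705/2 ≈ -352.50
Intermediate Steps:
V = -½ (V = (½)*(-1) = -½ ≈ -0.50000)
Y(o, r) = -5/2 (Y(o, r) = -3 + ((-½ + 5) - 4) = -3 + (9/2 - 4) = -3 + ½ = -5/2)
Y(-5, -9)*(-4 + 145) = -5*(-4 + 145)/2 = -5/2*141 = -705/2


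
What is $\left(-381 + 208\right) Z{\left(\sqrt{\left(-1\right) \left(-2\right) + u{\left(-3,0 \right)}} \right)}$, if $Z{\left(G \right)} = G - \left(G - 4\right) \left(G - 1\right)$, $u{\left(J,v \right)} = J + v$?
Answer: $519 - 1038 i \approx 519.0 - 1038.0 i$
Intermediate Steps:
$Z{\left(G \right)} = G - \left(-1 + G\right) \left(-4 + G\right)$ ($Z{\left(G \right)} = G - \left(-4 + G\right) \left(-1 + G\right) = G - \left(-1 + G\right) \left(-4 + G\right)$)
$\left(-381 + 208\right) Z{\left(\sqrt{\left(-1\right) \left(-2\right) + u{\left(-3,0 \right)}} \right)} = \left(-381 + 208\right) \left(-4 - \left(\sqrt{\left(-1\right) \left(-2\right) + \left(-3 + 0\right)}\right)^{2} + 6 \sqrt{\left(-1\right) \left(-2\right) + \left(-3 + 0\right)}\right) = - 173 \left(-4 - \left(\sqrt{2 - 3}\right)^{2} + 6 \sqrt{2 - 3}\right) = - 173 \left(-4 - \left(\sqrt{-1}\right)^{2} + 6 \sqrt{-1}\right) = - 173 \left(-4 - i^{2} + 6 i\right) = - 173 \left(-4 - -1 + 6 i\right) = - 173 \left(-4 + 1 + 6 i\right) = - 173 \left(-3 + 6 i\right) = 519 - 1038 i$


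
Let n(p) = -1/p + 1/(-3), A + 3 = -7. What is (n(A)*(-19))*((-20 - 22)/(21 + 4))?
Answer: -931/125 ≈ -7.4480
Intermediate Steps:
A = -10 (A = -3 - 7 = -10)
n(p) = -⅓ - 1/p (n(p) = -1/p + 1*(-⅓) = -1/p - ⅓ = -⅓ - 1/p)
(n(A)*(-19))*((-20 - 22)/(21 + 4)) = (((⅓)*(-3 - 1*(-10))/(-10))*(-19))*((-20 - 22)/(21 + 4)) = (((⅓)*(-⅒)*(-3 + 10))*(-19))*(-42/25) = (((⅓)*(-⅒)*7)*(-19))*(-42*1/25) = -7/30*(-19)*(-42/25) = (133/30)*(-42/25) = -931/125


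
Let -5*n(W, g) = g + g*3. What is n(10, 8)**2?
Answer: 1024/25 ≈ 40.960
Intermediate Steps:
n(W, g) = -4*g/5 (n(W, g) = -(g + g*3)/5 = -(g + 3*g)/5 = -4*g/5)
n(10, 8)**2 = (-4/5*8)**2 = (-32/5)**2 = 1024/25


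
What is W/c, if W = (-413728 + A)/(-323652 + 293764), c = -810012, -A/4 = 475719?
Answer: -579151/6052409664 ≈ -9.5689e-5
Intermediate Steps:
A = -1902876 (A = -4*475719 = -1902876)
W = 579151/7472 (W = (-413728 - 1902876)/(-323652 + 293764) = -2316604/(-29888) = -2316604*(-1/29888) = 579151/7472 ≈ 77.510)
W/c = (579151/7472)/(-810012) = (579151/7472)*(-1/810012) = -579151/6052409664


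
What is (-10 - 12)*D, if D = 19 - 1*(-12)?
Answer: -682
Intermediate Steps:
D = 31 (D = 19 + 12 = 31)
(-10 - 12)*D = (-10 - 12)*31 = -22*31 = -682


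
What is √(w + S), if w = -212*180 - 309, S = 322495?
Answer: √284026 ≈ 532.94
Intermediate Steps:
w = -38469 (w = -38160 - 309 = -38469)
√(w + S) = √(-38469 + 322495) = √284026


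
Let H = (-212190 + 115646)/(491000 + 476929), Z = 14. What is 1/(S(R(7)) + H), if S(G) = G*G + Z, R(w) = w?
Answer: 967929/60882983 ≈ 0.015898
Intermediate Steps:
H = -96544/967929 ≈ -0.099743
S(G) = 14 + G² (S(G) = G*G + 14 = G² + 14 = 14 + G²)
1/(S(R(7)) + H) = 1/((14 + 7²) - 96544/967929) = 1/((14 + 49) - 96544/967929) = 1/(63 - 96544/967929) = 1/(60882983/967929) = 967929/60882983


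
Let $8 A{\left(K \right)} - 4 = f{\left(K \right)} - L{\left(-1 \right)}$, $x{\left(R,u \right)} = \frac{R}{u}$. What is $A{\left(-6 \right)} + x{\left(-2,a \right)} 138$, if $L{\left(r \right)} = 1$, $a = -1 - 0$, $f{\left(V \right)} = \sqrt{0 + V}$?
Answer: $\frac{2211}{8} + \frac{i \sqrt{6}}{8} \approx 276.38 + 0.30619 i$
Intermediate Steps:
$f{\left(V \right)} = \sqrt{V}$
$a = -1$ ($a = -1 + 0 = -1$)
$A{\left(K \right)} = \frac{3}{8} + \frac{\sqrt{K}}{8}$ ($A{\left(K \right)} = \frac{1}{2} + \frac{\sqrt{K} - 1}{8} = \frac{1}{2} + \frac{-1 + \sqrt{K}}{8} = \frac{1}{2} + \left(- \frac{1}{8} + \frac{\sqrt{K}}{8}\right) = \frac{3}{8} + \frac{\sqrt{K}}{8}$)
$A{\left(-6 \right)} + x{\left(-2,a \right)} 138 = \left(\frac{3}{8} + \frac{\sqrt{-6}}{8}\right) + - \frac{2}{-1} \cdot 138 = \left(\frac{3}{8} + \frac{i \sqrt{6}}{8}\right) + \left(-2\right) \left(-1\right) 138 = \left(\frac{3}{8} + \frac{i \sqrt{6}}{8}\right) + 2 \cdot 138 = \left(\frac{3}{8} + \frac{i \sqrt{6}}{8}\right) + 276 = \frac{2211}{8} + \frac{i \sqrt{6}}{8}$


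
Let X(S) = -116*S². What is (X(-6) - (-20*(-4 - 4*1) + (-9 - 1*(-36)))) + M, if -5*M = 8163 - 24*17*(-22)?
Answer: -38954/5 ≈ -7790.8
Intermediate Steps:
M = -17139/5 (M = -(8163 - 24*17*(-22))/5 = -(8163 - 408*(-22))/5 = -(8163 - 1*(-8976))/5 = -(8163 + 8976)/5 = -⅕*17139 = -17139/5 ≈ -3427.8)
(X(-6) - (-20*(-4 - 4*1) + (-9 - 1*(-36)))) + M = (-116*(-6)² - (-20*(-4 - 4*1) + (-9 - 1*(-36)))) - 17139/5 = (-116*36 - (-20*(-4 - 4) + (-9 + 36))) - 17139/5 = (-4176 - (-20*(-8) + 27)) - 17139/5 = (-4176 - (160 + 27)) - 17139/5 = (-4176 - 1*187) - 17139/5 = (-4176 - 187) - 17139/5 = -4363 - 17139/5 = -38954/5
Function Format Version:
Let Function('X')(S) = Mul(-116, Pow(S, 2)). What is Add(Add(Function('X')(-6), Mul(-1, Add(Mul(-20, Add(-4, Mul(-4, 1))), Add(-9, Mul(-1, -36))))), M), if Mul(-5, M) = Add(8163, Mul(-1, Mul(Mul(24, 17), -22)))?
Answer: Rational(-38954, 5) ≈ -7790.8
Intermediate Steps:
M = Rational(-17139, 5) (M = Mul(Rational(-1, 5), Add(8163, Mul(-1, Mul(Mul(24, 17), -22)))) = Mul(Rational(-1, 5), Add(8163, Mul(-1, Mul(408, -22)))) = Mul(Rational(-1, 5), Add(8163, Mul(-1, -8976))) = Mul(Rational(-1, 5), Add(8163, 8976)) = Mul(Rational(-1, 5), 17139) = Rational(-17139, 5) ≈ -3427.8)
Add(Add(Function('X')(-6), Mul(-1, Add(Mul(-20, Add(-4, Mul(-4, 1))), Add(-9, Mul(-1, -36))))), M) = Add(Add(Mul(-116, Pow(-6, 2)), Mul(-1, Add(Mul(-20, Add(-4, Mul(-4, 1))), Add(-9, Mul(-1, -36))))), Rational(-17139, 5)) = Add(Add(Mul(-116, 36), Mul(-1, Add(Mul(-20, Add(-4, -4)), Add(-9, 36)))), Rational(-17139, 5)) = Add(Add(-4176, Mul(-1, Add(Mul(-20, -8), 27))), Rational(-17139, 5)) = Add(Add(-4176, Mul(-1, Add(160, 27))), Rational(-17139, 5)) = Add(Add(-4176, Mul(-1, 187)), Rational(-17139, 5)) = Add(Add(-4176, -187), Rational(-17139, 5)) = Add(-4363, Rational(-17139, 5)) = Rational(-38954, 5)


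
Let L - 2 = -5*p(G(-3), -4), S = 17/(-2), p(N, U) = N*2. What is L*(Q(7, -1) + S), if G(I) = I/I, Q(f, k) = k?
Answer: 76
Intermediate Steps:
G(I) = 1
p(N, U) = 2*N
S = -17/2 (S = 17*(-½) = -17/2 ≈ -8.5000)
L = -8 (L = 2 - 10 = -8)
L*(Q(7, -1) + S) = -8*(-1 - 17/2) = -8*(-19/2) = 76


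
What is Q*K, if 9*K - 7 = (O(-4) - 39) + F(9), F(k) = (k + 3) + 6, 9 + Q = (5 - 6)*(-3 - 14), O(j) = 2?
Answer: -32/3 ≈ -10.667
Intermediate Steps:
Q = 8 (Q = -9 + (5 - 6)*(-3 - 14) = -9 - 1*(-17) = -9 + 17 = 8)
F(k) = 9 + k (F(k) = (3 + k) + 6 = 9 + k)
K = -4/3 (K = 7/9 + ((2 - 39) + (9 + 9))/9 = 7/9 + (-37 + 18)/9 = 7/9 + (⅑)*(-19) = 7/9 - 19/9 = -4/3 ≈ -1.3333)
Q*K = 8*(-4/3) = -32/3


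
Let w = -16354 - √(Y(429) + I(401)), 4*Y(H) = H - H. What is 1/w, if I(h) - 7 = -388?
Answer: I/(√381 - 16354*I) ≈ -6.1147e-5 + 7.2982e-8*I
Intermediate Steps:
Y(H) = 0 (Y(H) = (H - H)/4 = (¼)*0 = 0)
I(h) = -381 (I(h) = 7 - 388 = -381)
w = -16354 - I*√381 (w = -16354 - √(0 - 381) = -16354 - √(-381) = -16354 - I*√381 ≈ -16354.0 - 19.519*I)
1/w = 1/(-16354 - I*√381)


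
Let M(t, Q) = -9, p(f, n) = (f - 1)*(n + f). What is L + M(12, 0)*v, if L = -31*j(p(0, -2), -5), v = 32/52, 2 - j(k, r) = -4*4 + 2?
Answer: -6520/13 ≈ -501.54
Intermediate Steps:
p(f, n) = (-1 + f)*(f + n)
j(k, r) = 16 (j(k, r) = 2 - (-4*4 + 2) = 2 - (-16 + 2) = 2 - 1*(-14) = 2 + 14 = 16)
v = 8/13 (v = 32*(1/52) = 8/13 ≈ 0.61539)
L = -496 (L = -31*16 = -496)
L + M(12, 0)*v = -496 - 9*8/13 = -496 - 72/13 = -6520/13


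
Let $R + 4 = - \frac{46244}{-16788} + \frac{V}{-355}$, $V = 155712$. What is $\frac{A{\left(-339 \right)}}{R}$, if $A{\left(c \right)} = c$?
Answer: $\frac{505087965}{655378849} \approx 0.77068$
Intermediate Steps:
$R = - \frac{655378849}{1489935}$ ($R = -4 + \left(- \frac{46244}{-16788} + \frac{155712}{-355}\right) = -4 + \left(\left(-46244\right) \left(- \frac{1}{16788}\right) + 155712 \left(- \frac{1}{355}\right)\right) = -4 + \left(\frac{11561}{4197} - \frac{155712}{355}\right) = -4 - \frac{649419109}{1489935} = - \frac{655378849}{1489935} \approx -439.87$)
$\frac{A{\left(-339 \right)}}{R} = - \frac{339}{- \frac{655378849}{1489935}} = \left(-339\right) \left(- \frac{1489935}{655378849}\right) = \frac{505087965}{655378849}$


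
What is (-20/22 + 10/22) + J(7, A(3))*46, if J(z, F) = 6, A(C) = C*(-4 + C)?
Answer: 3031/11 ≈ 275.55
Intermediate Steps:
(-20/22 + 10/22) + J(7, A(3))*46 = (-20/22 + 10/22) + 6*46 = (-20*1/22 + 10*(1/22)) + 276 = (-10/11 + 5/11) + 276 = -5/11 + 276 = 3031/11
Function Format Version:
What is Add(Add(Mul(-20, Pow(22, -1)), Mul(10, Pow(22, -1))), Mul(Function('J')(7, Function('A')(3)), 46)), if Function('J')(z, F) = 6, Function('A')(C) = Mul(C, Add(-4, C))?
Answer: Rational(3031, 11) ≈ 275.55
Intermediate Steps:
Add(Add(Mul(-20, Pow(22, -1)), Mul(10, Pow(22, -1))), Mul(Function('J')(7, Function('A')(3)), 46)) = Add(Add(Mul(-20, Pow(22, -1)), Mul(10, Pow(22, -1))), Mul(6, 46)) = Add(Add(Mul(-20, Rational(1, 22)), Mul(10, Rational(1, 22))), 276) = Add(Add(Rational(-10, 11), Rational(5, 11)), 276) = Add(Rational(-5, 11), 276) = Rational(3031, 11)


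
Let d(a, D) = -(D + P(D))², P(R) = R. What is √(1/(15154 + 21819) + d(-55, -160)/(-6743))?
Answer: 3*√104877122202092053/249308939 ≈ 3.8969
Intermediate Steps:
d(a, D) = -4*D² (d(a, D) = -(D + D)² = -(2*D)² = -4*D²)
√(1/(15154 + 21819) + d(-55, -160)/(-6743)) = √(1/(15154 + 21819) - 4*(-160)²/(-6743)) = √(1/36973 - 4*25600*(-1/6743)) = √(1/36973 - 102400*(-1/6743)) = √(1/36973 + 102400/6743) = √(3786041943/249308939) = 3*√104877122202092053/249308939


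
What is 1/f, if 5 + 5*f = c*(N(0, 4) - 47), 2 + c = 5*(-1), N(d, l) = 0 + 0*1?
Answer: 5/324 ≈ 0.015432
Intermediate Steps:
N(d, l) = 0 (N(d, l) = 0 + 0 = 0)
c = -7 (c = -2 + 5*(-1) = -2 - 5 = -7)
f = 324/5 (f = -1 + (-7*(0 - 47))/5 = -1 + (-7*(-47))/5 = -1 + (⅕)*329 = -1 + 329/5 = 324/5 ≈ 64.800)
1/f = 1/(324/5) = 5/324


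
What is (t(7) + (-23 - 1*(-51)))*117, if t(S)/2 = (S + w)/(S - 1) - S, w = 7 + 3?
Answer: 2301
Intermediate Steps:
w = 10
t(S) = -2*S + 2*(10 + S)/(-1 + S) (t(S) = 2*((S + 10)/(S - 1) - S) = 2*((10 + S)/(-1 + S) - S) = 2*(-S + (10 + S)/(-1 + S)) = -2*S + 2*(10 + S)/(-1 + S))
(t(7) + (-23 - 1*(-51)))*117 = (2*(10 - 1*7² + 2*7)/(-1 + 7) + (-23 - 1*(-51)))*117 = (2*(10 - 1*49 + 14)/6 + (-23 + 51))*117 = (2*(⅙)*(10 - 49 + 14) + 28)*117 = (2*(⅙)*(-25) + 28)*117 = (-25/3 + 28)*117 = (59/3)*117 = 2301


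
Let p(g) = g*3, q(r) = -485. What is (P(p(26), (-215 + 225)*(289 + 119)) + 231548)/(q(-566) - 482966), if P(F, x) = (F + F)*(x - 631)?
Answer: -769592/483451 ≈ -1.5919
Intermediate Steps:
p(g) = 3*g
P(F, x) = 2*F*(-631 + x) (P(F, x) = (2*F)*(-631 + x) = 2*F*(-631 + x))
(P(p(26), (-215 + 225)*(289 + 119)) + 231548)/(q(-566) - 482966) = (2*(3*26)*(-631 + (-215 + 225)*(289 + 119)) + 231548)/(-485 - 482966) = (2*78*(-631 + 10*408) + 231548)/(-483451) = (2*78*(-631 + 4080) + 231548)*(-1/483451) = (2*78*3449 + 231548)*(-1/483451) = (538044 + 231548)*(-1/483451) = 769592*(-1/483451) = -769592/483451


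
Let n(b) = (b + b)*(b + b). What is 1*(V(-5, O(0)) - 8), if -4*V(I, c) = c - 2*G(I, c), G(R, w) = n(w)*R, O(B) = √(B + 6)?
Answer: -68 - √6/4 ≈ -68.612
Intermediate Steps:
n(b) = 4*b² (n(b) = (2*b)*(2*b) = 4*b²)
O(B) = √(6 + B)
G(R, w) = 4*R*w² (G(R, w) = (4*w²)*R = 4*R*w²)
V(I, c) = -c/4 + 2*I*c² (V(I, c) = -(c - 8*I*c²)/4 = -c/4 + 2*I*c²)
1*(V(-5, O(0)) - 8) = 1*(√(6 + 0)*(-1 + 8*(-5)*√(6 + 0))/4 - 8) = 1*(√6*(-1 + 8*(-5)*√6)/4 - 8) = 1*(√6*(-1 - 40*√6)/4 - 8) = 1*(-8 + √6*(-1 - 40*√6)/4) = -8 + √6*(-1 - 40*√6)/4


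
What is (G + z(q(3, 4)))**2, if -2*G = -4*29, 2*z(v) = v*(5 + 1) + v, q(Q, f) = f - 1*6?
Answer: 2601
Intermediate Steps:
q(Q, f) = -6 + f (q(Q, f) = f - 6 = -6 + f)
z(v) = 7*v/2 (z(v) = (v*(5 + 1) + v)/2 = (v*6 + v)/2 = (6*v + v)/2 = (7*v)/2 = 7*v/2)
G = 58 (G = -(-2)*29 = -1/2*(-116) = 58)
(G + z(q(3, 4)))**2 = (58 + 7*(-6 + 4)/2)**2 = (58 + (7/2)*(-2))**2 = (58 - 7)**2 = 51**2 = 2601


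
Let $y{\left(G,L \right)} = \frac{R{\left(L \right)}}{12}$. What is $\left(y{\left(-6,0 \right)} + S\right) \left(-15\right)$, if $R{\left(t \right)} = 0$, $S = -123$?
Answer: $1845$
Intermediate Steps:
$y{\left(G,L \right)} = 0$ ($y{\left(G,L \right)} = \frac{0}{12} = 0 \cdot \frac{1}{12} = 0$)
$\left(y{\left(-6,0 \right)} + S\right) \left(-15\right) = \left(0 - 123\right) \left(-15\right) = \left(-123\right) \left(-15\right) = 1845$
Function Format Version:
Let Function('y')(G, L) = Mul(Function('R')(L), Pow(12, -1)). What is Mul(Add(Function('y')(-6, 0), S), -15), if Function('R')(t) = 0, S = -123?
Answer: 1845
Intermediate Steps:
Function('y')(G, L) = 0 (Function('y')(G, L) = Mul(0, Pow(12, -1)) = Mul(0, Rational(1, 12)) = 0)
Mul(Add(Function('y')(-6, 0), S), -15) = Mul(Add(0, -123), -15) = Mul(-123, -15) = 1845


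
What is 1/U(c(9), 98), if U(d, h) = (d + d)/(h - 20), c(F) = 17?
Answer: 39/17 ≈ 2.2941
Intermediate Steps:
U(d, h) = 2*d/(-20 + h) (U(d, h) = (2*d)/(-20 + h) = 2*d/(-20 + h))
1/U(c(9), 98) = 1/(2*17/(-20 + 98)) = 1/(2*17/78) = 1/(2*17*(1/78)) = 1/(17/39) = 39/17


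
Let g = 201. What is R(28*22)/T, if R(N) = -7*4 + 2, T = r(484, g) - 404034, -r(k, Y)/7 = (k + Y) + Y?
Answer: 13/205118 ≈ 6.3378e-5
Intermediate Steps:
r(k, Y) = -14*Y - 7*k (r(k, Y) = -7*((k + Y) + Y) = -7*((Y + k) + Y) = -7*(k + 2*Y) = -14*Y - 7*k)
T = -410236 (T = (-14*201 - 7*484) - 404034 = (-2814 - 3388) - 404034 = -6202 - 404034 = -410236)
R(N) = -26 (R(N) = -28 + 2 = -26)
R(28*22)/T = -26/(-410236) = -26*(-1/410236) = 13/205118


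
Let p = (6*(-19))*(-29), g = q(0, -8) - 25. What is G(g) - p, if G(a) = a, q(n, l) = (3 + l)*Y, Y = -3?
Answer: -3316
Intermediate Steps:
q(n, l) = -9 - 3*l (q(n, l) = (3 + l)*(-3) = -9 - 3*l)
g = -10 (g = (-9 - 3*(-8)) - 25 = (-9 + 24) - 25 = 15 - 25 = -10)
p = 3306 (p = -114*(-29) = 3306)
G(g) - p = -10 - 1*3306 = -10 - 3306 = -3316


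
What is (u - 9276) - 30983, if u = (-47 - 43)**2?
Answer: -32159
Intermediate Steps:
u = 8100 (u = (-90)**2 = 8100)
(u - 9276) - 30983 = (8100 - 9276) - 30983 = -1176 - 30983 = -32159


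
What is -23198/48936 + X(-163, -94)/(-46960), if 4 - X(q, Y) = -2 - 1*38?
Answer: -8527588/17953395 ≈ -0.47498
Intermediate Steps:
X(q, Y) = 44 (X(q, Y) = 4 - (-2 - 1*38) = 4 - (-2 - 38) = 4 - 1*(-40) = 4 + 40 = 44)
-23198/48936 + X(-163, -94)/(-46960) = -23198/48936 + 44/(-46960) = -23198*1/48936 + 44*(-1/46960) = -11599/24468 - 11/11740 = -8527588/17953395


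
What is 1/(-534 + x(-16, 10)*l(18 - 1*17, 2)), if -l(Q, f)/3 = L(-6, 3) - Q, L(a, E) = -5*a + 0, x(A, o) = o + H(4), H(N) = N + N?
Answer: -1/2100 ≈ -0.00047619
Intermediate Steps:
H(N) = 2*N
x(A, o) = 8 + o (x(A, o) = o + 2*4 = o + 8 = 8 + o)
L(a, E) = -5*a
l(Q, f) = -90 + 3*Q (l(Q, f) = -3*(-5*(-6) - Q) = -3*(30 - Q) = -90 + 3*Q)
1/(-534 + x(-16, 10)*l(18 - 1*17, 2)) = 1/(-534 + (8 + 10)*(-90 + 3*(18 - 1*17))) = 1/(-534 + 18*(-90 + 3*(18 - 17))) = 1/(-534 + 18*(-90 + 3*1)) = 1/(-534 + 18*(-90 + 3)) = 1/(-534 + 18*(-87)) = 1/(-534 - 1566) = 1/(-2100) = -1/2100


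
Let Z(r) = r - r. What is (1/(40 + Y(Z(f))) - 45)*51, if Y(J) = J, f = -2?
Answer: -91749/40 ≈ -2293.7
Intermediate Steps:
Z(r) = 0
(1/(40 + Y(Z(f))) - 45)*51 = (1/(40 + 0) - 45)*51 = (1/40 - 45)*51 = -1799/40*51 = -91749/40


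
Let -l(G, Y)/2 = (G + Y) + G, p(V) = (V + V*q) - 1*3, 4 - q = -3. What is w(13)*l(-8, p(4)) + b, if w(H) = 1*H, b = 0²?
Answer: -338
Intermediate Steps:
q = 7 (q = 4 - 1*(-3) = 4 + 3 = 7)
b = 0
p(V) = -3 + 8*V (p(V) = (V + V*7) - 1*3 = (V + 7*V) - 3 = 8*V - 3 = -3 + 8*V)
w(H) = H
l(G, Y) = -4*G - 2*Y (l(G, Y) = -2*((G + Y) + G) = -2*(Y + 2*G) = -4*G - 2*Y)
w(13)*l(-8, p(4)) + b = 13*(-4*(-8) - 2*(-3 + 8*4)) + 0 = 13*(32 - 2*(-3 + 32)) + 0 = 13*(32 - 2*29) + 0 = 13*(32 - 58) + 0 = 13*(-26) + 0 = -338 + 0 = -338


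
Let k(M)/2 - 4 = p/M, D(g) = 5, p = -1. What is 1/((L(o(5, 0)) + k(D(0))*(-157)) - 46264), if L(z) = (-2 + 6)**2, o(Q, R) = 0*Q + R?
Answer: -5/237206 ≈ -2.1079e-5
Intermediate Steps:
o(Q, R) = R (o(Q, R) = 0 + R = R)
k(M) = 8 - 2/M (k(M) = 8 + 2*(-1/M) = 8 - 2/M)
L(z) = 16 (L(z) = 4**2 = 16)
1/((L(o(5, 0)) + k(D(0))*(-157)) - 46264) = 1/((16 + (8 - 2/5)*(-157)) - 46264) = 1/((16 + (38/5)*(-157)) - 46264) = 1/((16 - 5966/5) - 46264) = 1/(-5886/5 - 46264) = 1/(-237206/5) = -5/237206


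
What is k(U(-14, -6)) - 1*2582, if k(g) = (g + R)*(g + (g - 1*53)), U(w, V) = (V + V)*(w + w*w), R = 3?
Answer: 9639619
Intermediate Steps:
U(w, V) = 2*V*(w + w²) (U(w, V) = (2*V)*(w + w²) = 2*V*(w + w²))
k(g) = (-53 + 2*g)*(3 + g) (k(g) = (g + 3)*(g + (g - 1*53)) = (3 + g)*(g + (g - 53)) = (3 + g)*(g + (-53 + g)) = (3 + g)*(-53 + 2*g) = (-53 + 2*g)*(3 + g))
k(U(-14, -6)) - 1*2582 = (-159 - 94*(-6)*(-14)*(1 - 14) + 2*(2*(-6)*(-14)*(1 - 14))²) - 1*2582 = (-159 - 94*(-6)*(-14)*(-13) + 2*(2*(-6)*(-14)*(-13))²) - 2582 = (-159 - 47*(-2184) + 2*(-2184)²) - 2582 = (-159 + 102648 + 2*4769856) - 2582 = (-159 + 102648 + 9539712) - 2582 = 9642201 - 2582 = 9639619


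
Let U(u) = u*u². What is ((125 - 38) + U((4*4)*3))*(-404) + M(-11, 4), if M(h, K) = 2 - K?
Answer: -44714318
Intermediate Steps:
U(u) = u³
((125 - 38) + U((4*4)*3))*(-404) + M(-11, 4) = ((125 - 38) + ((4*4)*3)³)*(-404) + (2 - 1*4) = (87 + (16*3)³)*(-404) + (2 - 4) = (87 + 48³)*(-404) - 2 = (87 + 110592)*(-404) - 2 = 110679*(-404) - 2 = -44714316 - 2 = -44714318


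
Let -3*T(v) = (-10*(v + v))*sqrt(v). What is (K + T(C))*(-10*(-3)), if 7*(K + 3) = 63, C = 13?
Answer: 180 + 2600*sqrt(13) ≈ 9554.4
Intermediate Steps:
T(v) = 20*v**(3/2)/3 (T(v) = -(-10*(v + v))*sqrt(v)/3 = -(-20*v)*sqrt(v)/3 = -(-20)*v**(3/2)/3 = 20*v**(3/2)/3)
K = 6 (K = -3 + (1/7)*63 = -3 + 9 = 6)
(K + T(C))*(-10*(-3)) = (6 + 20*13**(3/2)/3)*(-10*(-3)) = (6 + 20*(13*sqrt(13))/3)*30 = (6 + 260*sqrt(13)/3)*30 = 180 + 2600*sqrt(13)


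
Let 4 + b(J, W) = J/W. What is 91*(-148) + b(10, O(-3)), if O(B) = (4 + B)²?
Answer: -13462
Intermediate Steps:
b(J, W) = -4 + J/W
91*(-148) + b(10, O(-3)) = 91*(-148) + (-4 + 10/((4 - 3)²)) = -13468 + (-4 + 10/(1²)) = -13468 + (-4 + 10/1) = -13468 + (-4 + 10*1) = -13468 + (-4 + 10) = -13468 + 6 = -13462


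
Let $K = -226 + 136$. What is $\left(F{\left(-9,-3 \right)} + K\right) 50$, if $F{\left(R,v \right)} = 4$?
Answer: $-4300$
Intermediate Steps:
$K = -90$
$\left(F{\left(-9,-3 \right)} + K\right) 50 = \left(4 - 90\right) 50 = \left(-86\right) 50 = -4300$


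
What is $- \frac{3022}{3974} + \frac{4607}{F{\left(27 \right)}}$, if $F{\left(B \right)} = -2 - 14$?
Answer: $- \frac{9178285}{31792} \approx -288.7$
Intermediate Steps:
$F{\left(B \right)} = -16$
$- \frac{3022}{3974} + \frac{4607}{F{\left(27 \right)}} = - \frac{3022}{3974} + \frac{4607}{-16} = \left(-3022\right) \frac{1}{3974} + 4607 \left(- \frac{1}{16}\right) = - \frac{1511}{1987} - \frac{4607}{16} = - \frac{9178285}{31792}$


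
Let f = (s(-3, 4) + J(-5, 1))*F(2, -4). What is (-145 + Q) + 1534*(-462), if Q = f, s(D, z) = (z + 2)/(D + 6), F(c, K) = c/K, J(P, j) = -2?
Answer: -708853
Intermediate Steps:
s(D, z) = (2 + z)/(6 + D)
f = 0 (f = ((2 + 4)/(6 - 3) - 2)*(2/(-4)) = (6/3 - 2)*(2*(-1/4)) = ((1/3)*6 - 2)*(-1/2) = (2 - 2)*(-1/2) = 0*(-1/2) = 0)
Q = 0
(-145 + Q) + 1534*(-462) = (-145 + 0) + 1534*(-462) = -145 - 708708 = -708853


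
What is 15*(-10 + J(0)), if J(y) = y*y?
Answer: -150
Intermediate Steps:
J(y) = y²
15*(-10 + J(0)) = 15*(-10 + 0²) = 15*(-10 + 0) = 15*(-10) = -150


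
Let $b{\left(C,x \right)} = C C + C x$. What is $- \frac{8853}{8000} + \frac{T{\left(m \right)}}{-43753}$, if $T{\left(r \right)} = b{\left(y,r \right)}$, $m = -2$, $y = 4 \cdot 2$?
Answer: $- \frac{387729309}{350024000} \approx -1.1077$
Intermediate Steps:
$y = 8$
$b{\left(C,x \right)} = C^{2} + C x$
$T{\left(r \right)} = 64 + 8 r$ ($T{\left(r \right)} = 8 \left(8 + r\right) = 64 + 8 r$)
$- \frac{8853}{8000} + \frac{T{\left(m \right)}}{-43753} = - \frac{8853}{8000} + \frac{64 + 8 \left(-2\right)}{-43753} = \left(-8853\right) \frac{1}{8000} + \left(64 - 16\right) \left(- \frac{1}{43753}\right) = - \frac{8853}{8000} + 48 \left(- \frac{1}{43753}\right) = - \frac{8853}{8000} - \frac{48}{43753} = - \frac{387729309}{350024000}$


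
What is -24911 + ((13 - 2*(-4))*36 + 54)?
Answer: -24101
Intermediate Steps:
-24911 + ((13 - 2*(-4))*36 + 54) = -24911 + ((13 + 8)*36 + 54) = -24911 + (21*36 + 54) = -24911 + (756 + 54) = -24911 + 810 = -24101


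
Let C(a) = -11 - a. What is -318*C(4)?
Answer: 4770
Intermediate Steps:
-318*C(4) = -318*(-11 - 1*4) = -318*(-11 - 4) = -318*(-15) = 4770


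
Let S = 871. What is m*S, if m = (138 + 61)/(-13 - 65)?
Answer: -13333/6 ≈ -2222.2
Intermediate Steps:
m = -199/78 (m = 199/(-78) = 199*(-1/78) = -199/78 ≈ -2.5513)
m*S = -199/78*871 = -13333/6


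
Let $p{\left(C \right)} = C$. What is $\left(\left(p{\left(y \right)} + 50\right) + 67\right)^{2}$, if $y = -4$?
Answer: $12769$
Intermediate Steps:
$\left(\left(p{\left(y \right)} + 50\right) + 67\right)^{2} = \left(\left(-4 + 50\right) + 67\right)^{2} = \left(46 + 67\right)^{2} = 113^{2} = 12769$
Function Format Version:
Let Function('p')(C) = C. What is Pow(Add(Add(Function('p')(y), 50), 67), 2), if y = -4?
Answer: 12769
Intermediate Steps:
Pow(Add(Add(Function('p')(y), 50), 67), 2) = Pow(Add(Add(-4, 50), 67), 2) = Pow(Add(46, 67), 2) = Pow(113, 2) = 12769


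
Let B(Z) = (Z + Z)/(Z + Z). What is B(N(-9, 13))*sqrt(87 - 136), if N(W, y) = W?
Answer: 7*I ≈ 7.0*I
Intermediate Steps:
B(Z) = 1 (B(Z) = (2*Z)/((2*Z)) = (2*Z)*(1/(2*Z)) = 1)
B(N(-9, 13))*sqrt(87 - 136) = 1*sqrt(87 - 136) = 1*sqrt(-49) = 1*(7*I) = 7*I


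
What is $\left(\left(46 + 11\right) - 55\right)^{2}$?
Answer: $4$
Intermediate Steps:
$\left(\left(46 + 11\right) - 55\right)^{2} = \left(57 - 55\right)^{2} = 2^{2} = 4$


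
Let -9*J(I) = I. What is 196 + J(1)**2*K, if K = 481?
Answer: 16357/81 ≈ 201.94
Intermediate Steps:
J(I) = -I/9
196 + J(1)**2*K = 196 + (-1/9*1)**2*481 = 196 + (-1/9)**2*481 = 196 + (1/81)*481 = 196 + 481/81 = 16357/81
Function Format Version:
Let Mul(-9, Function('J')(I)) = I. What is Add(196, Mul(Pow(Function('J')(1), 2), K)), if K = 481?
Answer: Rational(16357, 81) ≈ 201.94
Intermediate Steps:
Function('J')(I) = Mul(Rational(-1, 9), I)
Add(196, Mul(Pow(Function('J')(1), 2), K)) = Add(196, Mul(Pow(Mul(Rational(-1, 9), 1), 2), 481)) = Add(196, Mul(Pow(Rational(-1, 9), 2), 481)) = Add(196, Mul(Rational(1, 81), 481)) = Add(196, Rational(481, 81)) = Rational(16357, 81)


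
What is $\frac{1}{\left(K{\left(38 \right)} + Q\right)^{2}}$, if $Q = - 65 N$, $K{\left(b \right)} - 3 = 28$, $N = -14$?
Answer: $\frac{1}{885481} \approx 1.1293 \cdot 10^{-6}$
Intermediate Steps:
$K{\left(b \right)} = 31$ ($K{\left(b \right)} = 3 + 28 = 31$)
$Q = 910$ ($Q = \left(-65\right) \left(-14\right) = 910$)
$\frac{1}{\left(K{\left(38 \right)} + Q\right)^{2}} = \frac{1}{\left(31 + 910\right)^{2}} = \frac{1}{941^{2}} = \frac{1}{885481}$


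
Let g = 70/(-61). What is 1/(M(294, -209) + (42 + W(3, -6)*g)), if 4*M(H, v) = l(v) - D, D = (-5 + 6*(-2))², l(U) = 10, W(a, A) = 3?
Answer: -244/7611 ≈ -0.032059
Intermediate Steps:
g = -70/61 (g = 70*(-1/61) = -70/61 ≈ -1.1475)
D = 289 (D = (-5 - 12)² = (-17)² = 289)
M(H, v) = -279/4 (M(H, v) = (10 - 1*289)/4 = (10 - 289)/4 = (¼)*(-279) = -279/4)
1/(M(294, -209) + (42 + W(3, -6)*g)) = 1/(-279/4 + (42 + 3*(-70/61))) = 1/(-279/4 + (42 - 210/61)) = 1/(-279/4 + 2352/61) = 1/(-7611/244) = -244/7611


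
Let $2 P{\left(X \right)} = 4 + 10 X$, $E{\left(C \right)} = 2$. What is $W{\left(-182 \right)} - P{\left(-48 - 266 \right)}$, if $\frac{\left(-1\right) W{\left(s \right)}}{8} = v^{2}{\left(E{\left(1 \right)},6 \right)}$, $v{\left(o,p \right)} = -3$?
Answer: $1496$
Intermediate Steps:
$P{\left(X \right)} = 2 + 5 X$ ($P{\left(X \right)} = \frac{4 + 10 X}{2} = 2 + 5 X$)
$W{\left(s \right)} = -72$ ($W{\left(s \right)} = - 8 \left(-3\right)^{2} = \left(-8\right) 9 = -72$)
$W{\left(-182 \right)} - P{\left(-48 - 266 \right)} = -72 - \left(2 + 5 \left(-48 - 266\right)\right) = -72 - \left(2 + 5 \left(-314\right)\right) = -72 - \left(2 - 1570\right) = -72 - -1568 = -72 + 1568 = 1496$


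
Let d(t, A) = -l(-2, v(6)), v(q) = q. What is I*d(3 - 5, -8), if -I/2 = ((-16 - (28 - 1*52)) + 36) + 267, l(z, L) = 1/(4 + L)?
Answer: 311/5 ≈ 62.200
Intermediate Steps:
d(t, A) = -⅒ (d(t, A) = -1/(4 + 6) = -1/10 = -1*⅒ = -⅒)
I = -622 (I = -2*(((-16 - (28 - 1*52)) + 36) + 267) = -2*(((-16 - (28 - 52)) + 36) + 267) = -2*(((-16 - 1*(-24)) + 36) + 267) = -2*(((-16 + 24) + 36) + 267) = -2*((8 + 36) + 267) = -2*(44 + 267) = -2*311 = -622)
I*d(3 - 5, -8) = -622*(-⅒) = 311/5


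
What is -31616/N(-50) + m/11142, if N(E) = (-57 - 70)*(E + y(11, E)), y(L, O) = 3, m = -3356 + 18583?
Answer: -261375509/66506598 ≈ -3.9301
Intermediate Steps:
m = 15227
N(E) = -381 - 127*E (N(E) = (-57 - 70)*(E + 3) = -127*(3 + E) = -381 - 127*E)
-31616/N(-50) + m/11142 = -31616/(-381 - 127*(-50)) + 15227/11142 = -31616/(-381 + 6350) + 15227*(1/11142) = -31616/5969 + 15227/11142 = -261375509/66506598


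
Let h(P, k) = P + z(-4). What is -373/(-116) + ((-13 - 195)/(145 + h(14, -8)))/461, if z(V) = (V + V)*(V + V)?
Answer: 38321391/11925148 ≈ 3.2135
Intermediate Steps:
z(V) = 4*V² (z(V) = (2*V)*(2*V) = 4*V²)
h(P, k) = 64 + P (h(P, k) = P + 4*(-4)² = P + 4*16 = P + 64 = 64 + P)
-373/(-116) + ((-13 - 195)/(145 + h(14, -8)))/461 = -373/(-116) + ((-13 - 195)/(145 + (64 + 14)))/461 = -373*(-1/116) - 208/(145 + 78)*(1/461) = 373/116 - 208/223*(1/461) = 373/116 - 208*1/223*(1/461) = 373/116 - 208/223*1/461 = 373/116 - 208/102803 = 38321391/11925148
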